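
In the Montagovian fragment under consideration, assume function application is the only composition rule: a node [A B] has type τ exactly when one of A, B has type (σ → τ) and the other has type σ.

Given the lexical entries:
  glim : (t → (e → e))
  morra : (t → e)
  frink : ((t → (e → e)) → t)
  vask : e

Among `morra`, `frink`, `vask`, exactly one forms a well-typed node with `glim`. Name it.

morra : (t → e) — neither side's domain matches the other.
frink — combines: frink : ((t → (e → e)) → t) takes glim : (t → (e → e)) as argument, giving t.
vask : e — neither side's domain matches the other.

frink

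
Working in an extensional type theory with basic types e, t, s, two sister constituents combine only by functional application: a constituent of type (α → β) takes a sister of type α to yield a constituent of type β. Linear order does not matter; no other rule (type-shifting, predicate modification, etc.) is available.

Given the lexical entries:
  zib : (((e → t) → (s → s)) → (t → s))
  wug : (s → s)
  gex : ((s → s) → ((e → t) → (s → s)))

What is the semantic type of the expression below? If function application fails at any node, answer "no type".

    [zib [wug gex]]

[wug gex] — gex of type ((s → s) → ((e → t) → (s → s))) combines with wug of type (s → s): type ((e → t) → (s → s)).
[zib [wug gex]] — zib of type (((e → t) → (s → s)) → (t → s)) combines with [wug gex] of type ((e → t) → (s → s)): type (t → s).

(t → s)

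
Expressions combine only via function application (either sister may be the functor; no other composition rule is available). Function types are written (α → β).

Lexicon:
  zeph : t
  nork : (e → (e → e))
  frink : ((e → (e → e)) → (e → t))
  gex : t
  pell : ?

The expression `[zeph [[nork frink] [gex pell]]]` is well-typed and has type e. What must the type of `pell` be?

(t → ((e → t) → (t → e)))

For [zeph [[nork frink] [gex pell]]] to have type e with zeph of type t, [[nork frink] [gex pell]] must be the function: [[nork frink] [gex pell]] : (t → e).
For [[nork frink] [gex pell]] to have type (t → e) with [nork frink] of type (e → t), [gex pell] must be the function: [gex pell] : ((e → t) → (t → e)).
For [gex pell] to have type ((e → t) → (t → e)) with gex of type t, pell must be the function: pell : (t → ((e → t) → (t → e))).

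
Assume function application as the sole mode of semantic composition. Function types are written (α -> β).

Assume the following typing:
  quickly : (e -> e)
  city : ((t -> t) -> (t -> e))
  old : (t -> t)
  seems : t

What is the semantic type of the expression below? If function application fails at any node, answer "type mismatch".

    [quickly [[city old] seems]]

[city old] — city of type ((t -> t) -> (t -> e)) combines with old of type (t -> t): type (t -> e).
[[city old] seems] — [city old] of type (t -> e) combines with seems of type t: type e.
[quickly [[city old] seems]] — quickly of type (e -> e) combines with [[city old] seems] of type e: type e.

e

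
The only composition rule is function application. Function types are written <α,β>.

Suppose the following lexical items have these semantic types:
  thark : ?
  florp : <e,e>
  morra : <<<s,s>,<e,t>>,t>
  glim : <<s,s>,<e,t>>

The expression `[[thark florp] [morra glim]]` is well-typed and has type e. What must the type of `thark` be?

For [[thark florp] [morra glim]] to have type e with [morra glim] of type t, [thark florp] must be the function: [thark florp] : <t,e>.
For [thark florp] to have type <t,e> with florp of type <e,e>, thark must be the function: thark : <<e,e>,<t,e>>.

<<e,e>,<t,e>>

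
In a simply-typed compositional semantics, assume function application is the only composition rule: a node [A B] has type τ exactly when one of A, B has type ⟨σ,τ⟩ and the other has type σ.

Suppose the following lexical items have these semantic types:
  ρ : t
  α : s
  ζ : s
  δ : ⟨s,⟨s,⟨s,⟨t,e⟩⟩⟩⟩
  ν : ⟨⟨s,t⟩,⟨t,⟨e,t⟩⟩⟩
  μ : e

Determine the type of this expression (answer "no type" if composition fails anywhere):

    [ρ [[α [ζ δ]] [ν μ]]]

[ζ δ] — δ of type ⟨s,⟨s,⟨s,⟨t,e⟩⟩⟩⟩ combines with ζ of type s: type ⟨s,⟨s,⟨t,e⟩⟩⟩.
[α [ζ δ]] — [ζ δ] of type ⟨s,⟨s,⟨t,e⟩⟩⟩ combines with α of type s: type ⟨s,⟨t,e⟩⟩.
[ν μ]: ⟨⟨s,t⟩,⟨t,⟨e,t⟩⟩⟩ with e — neither is a function whose domain matches the other; composition fails here.

no type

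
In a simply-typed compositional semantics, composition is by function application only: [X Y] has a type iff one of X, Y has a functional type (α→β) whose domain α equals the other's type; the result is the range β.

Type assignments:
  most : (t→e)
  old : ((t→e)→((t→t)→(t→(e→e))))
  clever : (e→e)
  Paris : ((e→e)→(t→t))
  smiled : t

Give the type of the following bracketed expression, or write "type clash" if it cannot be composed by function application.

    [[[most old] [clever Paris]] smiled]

[most old]: functor old : ((t→e)→((t→t)→(t→(e→e)))), argument most : (t→e); result ((t→t)→(t→(e→e))).
[clever Paris]: functor Paris : ((e→e)→(t→t)), argument clever : (e→e); result (t→t).
[[most old] [clever Paris]]: functor [most old] : ((t→t)→(t→(e→e))), argument [clever Paris] : (t→t); result (t→(e→e)).
[[[most old] [clever Paris]] smiled]: functor [[most old] [clever Paris]] : (t→(e→e)), argument smiled : t; result (e→e).

(e→e)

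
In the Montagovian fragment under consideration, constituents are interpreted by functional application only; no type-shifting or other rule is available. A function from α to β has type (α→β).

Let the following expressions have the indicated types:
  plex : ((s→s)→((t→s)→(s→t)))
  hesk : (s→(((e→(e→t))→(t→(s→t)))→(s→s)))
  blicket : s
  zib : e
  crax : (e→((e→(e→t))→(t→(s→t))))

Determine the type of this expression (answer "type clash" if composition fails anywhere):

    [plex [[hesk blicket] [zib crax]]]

[hesk blicket]: hesk is (s→(((e→(e→t))→(t→(s→t)))→(s→s))), blicket is s; result (((e→(e→t))→(t→(s→t)))→(s→s)).
[zib crax]: crax is (e→((e→(e→t))→(t→(s→t)))), zib is e; result ((e→(e→t))→(t→(s→t))).
[[hesk blicket] [zib crax]]: [hesk blicket] is (((e→(e→t))→(t→(s→t)))→(s→s)), [zib crax] is ((e→(e→t))→(t→(s→t))); result (s→s).
[plex [[hesk blicket] [zib crax]]]: plex is ((s→s)→((t→s)→(s→t))), [[hesk blicket] [zib crax]] is (s→s); result ((t→s)→(s→t)).

((t→s)→(s→t))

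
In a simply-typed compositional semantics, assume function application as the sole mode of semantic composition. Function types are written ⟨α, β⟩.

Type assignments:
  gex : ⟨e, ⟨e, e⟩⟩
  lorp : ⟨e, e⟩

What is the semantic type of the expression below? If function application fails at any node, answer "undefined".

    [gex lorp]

[gex lorp]: ⟨e, ⟨e, e⟩⟩ with ⟨e, e⟩ — neither is a function whose domain matches the other; composition fails here.

undefined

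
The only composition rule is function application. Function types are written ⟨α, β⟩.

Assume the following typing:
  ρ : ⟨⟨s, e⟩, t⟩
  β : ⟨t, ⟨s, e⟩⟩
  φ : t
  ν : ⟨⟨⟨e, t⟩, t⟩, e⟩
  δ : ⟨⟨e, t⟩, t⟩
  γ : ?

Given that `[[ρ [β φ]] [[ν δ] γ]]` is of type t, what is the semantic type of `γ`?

At [[ρ [β φ]] [[ν δ] γ]] (required: t): [ρ [β φ]] is t, which is not a function with range t; hence [[ν δ] γ] is the functor — type ⟨t, t⟩.
At [[ν δ] γ] (required: ⟨t, t⟩): [ν δ] is e, which is not a function with range ⟨t, t⟩; hence γ is the functor — type ⟨e, ⟨t, t⟩⟩.

⟨e, ⟨t, t⟩⟩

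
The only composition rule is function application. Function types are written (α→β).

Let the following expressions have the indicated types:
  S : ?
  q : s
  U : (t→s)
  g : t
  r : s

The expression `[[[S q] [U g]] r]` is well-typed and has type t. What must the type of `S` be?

[[[S q] [U g]] r] must have type t. The sister r has type s; that is not a function onto t, so [[S q] [U g]] must be the functor, of type (s→t).
[[S q] [U g]] must have type (s→t). The sister [U g] has type s; that is not a function onto (s→t), so [S q] must be the functor, of type (s→(s→t)).
[S q] must have type (s→(s→t)). The sister q has type s; that is not a function onto (s→(s→t)), so S must be the functor, of type (s→(s→(s→t))).

(s→(s→(s→t)))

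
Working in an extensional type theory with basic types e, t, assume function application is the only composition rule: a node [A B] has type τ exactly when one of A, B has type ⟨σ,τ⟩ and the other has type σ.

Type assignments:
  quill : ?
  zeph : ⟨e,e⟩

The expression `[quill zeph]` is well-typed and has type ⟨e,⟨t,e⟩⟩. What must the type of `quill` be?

⟨⟨e,e⟩,⟨e,⟨t,e⟩⟩⟩

[quill zeph] must have type ⟨e,⟨t,e⟩⟩. The sister zeph has type ⟨e,e⟩; that is not a function onto ⟨e,⟨t,e⟩⟩, so quill must be the functor, of type ⟨⟨e,e⟩,⟨e,⟨t,e⟩⟩⟩.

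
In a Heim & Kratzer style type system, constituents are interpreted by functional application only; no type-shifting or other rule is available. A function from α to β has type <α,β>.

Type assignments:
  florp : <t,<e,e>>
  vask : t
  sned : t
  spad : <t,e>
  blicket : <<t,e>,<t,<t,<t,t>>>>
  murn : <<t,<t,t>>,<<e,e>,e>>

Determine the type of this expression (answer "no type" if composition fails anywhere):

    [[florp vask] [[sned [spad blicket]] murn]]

At [florp vask], florp : <t,<e,e>> takes vask : t, giving <e,e>.
At [spad blicket], blicket : <<t,e>,<t,<t,<t,t>>>> takes spad : <t,e>, giving <t,<t,<t,t>>>.
At [sned [spad blicket]], [spad blicket] : <t,<t,<t,t>>> takes sned : t, giving <t,<t,t>>.
At [[sned [spad blicket]] murn], murn : <<t,<t,t>>,<<e,e>,e>> takes [sned [spad blicket]] : <t,<t,t>>, giving <<e,e>,e>.
At [[florp vask] [[sned [spad blicket]] murn]], [[sned [spad blicket]] murn] : <<e,e>,e> takes [florp vask] : <e,e>, giving e.

e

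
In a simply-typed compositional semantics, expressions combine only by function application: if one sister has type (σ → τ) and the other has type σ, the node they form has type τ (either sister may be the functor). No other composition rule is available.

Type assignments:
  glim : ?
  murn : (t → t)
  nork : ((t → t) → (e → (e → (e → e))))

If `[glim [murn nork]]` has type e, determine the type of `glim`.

At [glim [murn nork]] (required: e): [murn nork] is (e → (e → (e → e))), which is not a function with range e; hence glim is the functor — type ((e → (e → (e → e))) → e).

((e → (e → (e → e))) → e)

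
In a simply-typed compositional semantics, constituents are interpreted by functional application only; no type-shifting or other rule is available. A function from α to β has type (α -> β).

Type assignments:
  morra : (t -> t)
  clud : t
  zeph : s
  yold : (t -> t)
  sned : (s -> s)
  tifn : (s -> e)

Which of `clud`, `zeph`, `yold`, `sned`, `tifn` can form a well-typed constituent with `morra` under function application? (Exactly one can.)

clud — combines: morra : (t -> t) takes clud : t as argument, giving t.
zeph : s — morra needs t; zeph needs nothing (atomic); neither fits.
yold : (t -> t) — morra needs t; yold needs t; neither fits.
sned : (s -> s) — morra needs t; sned needs s; neither fits.
tifn : (s -> e) — morra needs t; tifn needs s; neither fits.

clud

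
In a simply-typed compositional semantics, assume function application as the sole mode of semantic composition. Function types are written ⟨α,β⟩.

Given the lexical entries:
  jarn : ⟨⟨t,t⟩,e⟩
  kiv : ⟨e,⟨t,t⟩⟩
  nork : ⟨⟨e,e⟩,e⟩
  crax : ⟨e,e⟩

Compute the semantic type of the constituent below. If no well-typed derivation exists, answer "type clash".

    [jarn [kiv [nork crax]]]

[nork crax]: functor nork : ⟨⟨e,e⟩,e⟩, argument crax : ⟨e,e⟩; result e.
[kiv [nork crax]]: functor kiv : ⟨e,⟨t,t⟩⟩, argument [nork crax] : e; result ⟨t,t⟩.
[jarn [kiv [nork crax]]]: functor jarn : ⟨⟨t,t⟩,e⟩, argument [kiv [nork crax]] : ⟨t,t⟩; result e.

e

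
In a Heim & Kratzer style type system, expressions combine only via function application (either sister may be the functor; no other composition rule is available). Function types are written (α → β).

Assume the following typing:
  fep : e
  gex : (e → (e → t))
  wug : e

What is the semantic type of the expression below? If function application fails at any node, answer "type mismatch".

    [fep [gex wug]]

t

[gex wug]: (e → (e → t)) applied to e yields (e → t).
[fep [gex wug]]: (e → t) applied to e yields t.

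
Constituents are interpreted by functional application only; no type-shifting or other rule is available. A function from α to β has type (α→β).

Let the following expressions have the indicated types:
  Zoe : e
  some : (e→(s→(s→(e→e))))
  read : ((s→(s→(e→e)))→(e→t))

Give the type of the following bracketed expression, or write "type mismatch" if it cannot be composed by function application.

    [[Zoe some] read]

(e→t)

[Zoe some]: functor some : (e→(s→(s→(e→e)))), argument Zoe : e; result (s→(s→(e→e))).
[[Zoe some] read]: functor read : ((s→(s→(e→e)))→(e→t)), argument [Zoe some] : (s→(s→(e→e))); result (e→t).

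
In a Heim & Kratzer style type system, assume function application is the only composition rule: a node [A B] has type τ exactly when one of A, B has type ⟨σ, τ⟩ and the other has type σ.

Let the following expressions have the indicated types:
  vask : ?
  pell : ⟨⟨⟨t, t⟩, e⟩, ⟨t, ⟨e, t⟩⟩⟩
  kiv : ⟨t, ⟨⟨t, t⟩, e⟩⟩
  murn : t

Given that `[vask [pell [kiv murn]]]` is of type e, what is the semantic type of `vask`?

⟨⟨t, ⟨e, t⟩⟩, e⟩

[vask [pell [kiv murn]]] must have type e. The sister [pell [kiv murn]] has type ⟨t, ⟨e, t⟩⟩; that is not a function onto e, so vask must be the functor, of type ⟨⟨t, ⟨e, t⟩⟩, e⟩.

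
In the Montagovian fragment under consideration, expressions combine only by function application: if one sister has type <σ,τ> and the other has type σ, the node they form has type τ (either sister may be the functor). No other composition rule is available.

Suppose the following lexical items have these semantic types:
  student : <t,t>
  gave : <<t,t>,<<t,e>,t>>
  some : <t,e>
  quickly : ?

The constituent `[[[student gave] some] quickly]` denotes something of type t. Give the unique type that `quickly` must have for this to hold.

<t,t>

At [[[student gave] some] quickly] (required: t): [[student gave] some] is t, which is not a function with range t; hence quickly is the functor — type <t,t>.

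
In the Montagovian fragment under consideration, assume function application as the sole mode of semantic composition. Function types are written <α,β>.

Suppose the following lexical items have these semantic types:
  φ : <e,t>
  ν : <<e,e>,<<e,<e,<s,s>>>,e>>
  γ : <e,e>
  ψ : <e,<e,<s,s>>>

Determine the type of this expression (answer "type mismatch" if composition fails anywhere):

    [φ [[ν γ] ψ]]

[ν γ]: <<e,e>,<<e,<e,<s,s>>>,e>> applied to <e,e> yields <<e,<e,<s,s>>>,e>.
[[ν γ] ψ]: <<e,<e,<s,s>>>,e> applied to <e,<e,<s,s>>> yields e.
[φ [[ν γ] ψ]]: <e,t> applied to e yields t.

t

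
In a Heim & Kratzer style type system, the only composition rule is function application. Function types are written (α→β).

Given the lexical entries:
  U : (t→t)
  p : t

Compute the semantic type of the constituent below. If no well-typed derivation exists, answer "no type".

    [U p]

[U p]: U is (t→t), p is t; result t.

t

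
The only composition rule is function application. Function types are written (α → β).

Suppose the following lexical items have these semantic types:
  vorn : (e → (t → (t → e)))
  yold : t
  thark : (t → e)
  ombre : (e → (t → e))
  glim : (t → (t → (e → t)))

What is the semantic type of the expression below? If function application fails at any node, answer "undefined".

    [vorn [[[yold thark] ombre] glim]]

undefined

[yold thark]: (t → e) applied to t yields e.
[[yold thark] ombre]: (e → (t → e)) applied to e yields (t → e).
[[[yold thark] ombre] glim]: (t → e) and (t → (t → (e → t))) cannot combine by function application — type clash.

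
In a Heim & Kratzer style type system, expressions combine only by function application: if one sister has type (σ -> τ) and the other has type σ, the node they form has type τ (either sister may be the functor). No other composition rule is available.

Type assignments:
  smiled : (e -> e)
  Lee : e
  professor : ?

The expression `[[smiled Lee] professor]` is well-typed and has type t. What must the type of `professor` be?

(e -> t)

For [[smiled Lee] professor] to have type t with [smiled Lee] of type e, professor must be the function: professor : (e -> t).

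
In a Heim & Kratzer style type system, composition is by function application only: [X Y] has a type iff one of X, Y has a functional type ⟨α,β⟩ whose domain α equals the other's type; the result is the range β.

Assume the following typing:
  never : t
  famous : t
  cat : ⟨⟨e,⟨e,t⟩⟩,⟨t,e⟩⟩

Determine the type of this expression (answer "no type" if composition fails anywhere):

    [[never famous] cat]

no type

At [never famous]: neither t nor t can take the other as argument; the node is ill-typed.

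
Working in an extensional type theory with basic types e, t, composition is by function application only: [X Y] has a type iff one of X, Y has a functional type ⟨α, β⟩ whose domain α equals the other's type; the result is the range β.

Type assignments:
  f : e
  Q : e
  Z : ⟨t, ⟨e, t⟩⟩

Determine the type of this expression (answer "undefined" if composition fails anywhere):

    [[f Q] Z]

[f Q]: e and e cannot combine by function application — type clash.

undefined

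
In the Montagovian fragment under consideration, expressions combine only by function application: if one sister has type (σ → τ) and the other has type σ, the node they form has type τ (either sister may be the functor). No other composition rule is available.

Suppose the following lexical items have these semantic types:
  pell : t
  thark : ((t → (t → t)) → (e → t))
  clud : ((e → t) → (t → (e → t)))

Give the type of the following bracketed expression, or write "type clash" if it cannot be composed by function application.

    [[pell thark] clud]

type clash

[pell thark]: t and ((t → (t → t)) → (e → t)) cannot combine by function application — type clash.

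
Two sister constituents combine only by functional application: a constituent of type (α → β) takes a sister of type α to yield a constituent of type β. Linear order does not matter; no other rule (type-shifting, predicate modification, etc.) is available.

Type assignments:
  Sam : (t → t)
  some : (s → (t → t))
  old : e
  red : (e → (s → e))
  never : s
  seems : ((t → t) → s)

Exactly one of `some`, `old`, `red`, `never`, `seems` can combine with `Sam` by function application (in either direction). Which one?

seems

some : (s → (t → t)) — neither side's domain matches the other.
old : e — neither side's domain matches the other.
red : (e → (s → e)) — neither side's domain matches the other.
never : s — neither side's domain matches the other.
seems — combines: seems : ((t → t) → s) takes Sam : (t → t) as argument, giving s.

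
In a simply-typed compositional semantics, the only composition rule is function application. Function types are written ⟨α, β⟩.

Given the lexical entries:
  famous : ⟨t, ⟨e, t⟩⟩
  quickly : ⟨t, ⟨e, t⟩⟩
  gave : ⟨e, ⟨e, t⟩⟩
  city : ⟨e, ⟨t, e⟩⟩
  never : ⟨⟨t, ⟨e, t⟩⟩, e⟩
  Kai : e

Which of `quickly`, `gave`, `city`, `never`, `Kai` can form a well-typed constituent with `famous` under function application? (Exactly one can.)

never

quickly : ⟨t, ⟨e, t⟩⟩ — does not combine with famous.
gave : ⟨e, ⟨e, t⟩⟩ — does not combine with famous.
city : ⟨e, ⟨t, e⟩⟩ — does not combine with famous.
never — combines: never : ⟨⟨t, ⟨e, t⟩⟩, e⟩ takes famous : ⟨t, ⟨e, t⟩⟩ as argument, giving e.
Kai : e — does not combine with famous.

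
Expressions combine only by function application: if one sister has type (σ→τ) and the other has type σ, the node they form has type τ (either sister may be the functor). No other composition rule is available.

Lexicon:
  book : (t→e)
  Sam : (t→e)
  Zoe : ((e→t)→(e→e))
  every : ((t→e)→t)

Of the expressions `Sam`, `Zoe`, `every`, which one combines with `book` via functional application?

Sam : (t→e) — neither side's domain matches the other.
Zoe : ((e→t)→(e→e)) — neither side's domain matches the other.
every — combines: every : ((t→e)→t) takes book : (t→e) as argument, giving t.

every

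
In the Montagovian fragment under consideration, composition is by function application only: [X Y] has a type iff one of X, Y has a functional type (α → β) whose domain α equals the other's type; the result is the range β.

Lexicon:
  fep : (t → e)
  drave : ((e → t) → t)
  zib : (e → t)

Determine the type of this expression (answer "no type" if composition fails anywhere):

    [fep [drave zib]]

At [drave zib], drave : ((e → t) → t) takes zib : (e → t), giving t.
At [fep [drave zib]], fep : (t → e) takes [drave zib] : t, giving e.

e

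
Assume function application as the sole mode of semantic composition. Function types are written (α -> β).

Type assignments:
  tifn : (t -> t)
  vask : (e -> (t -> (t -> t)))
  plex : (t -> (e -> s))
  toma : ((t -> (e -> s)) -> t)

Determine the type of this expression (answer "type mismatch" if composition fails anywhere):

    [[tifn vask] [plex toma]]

At [tifn vask]: neither (t -> t) nor (e -> (t -> (t -> t))) can take the other as argument; the node is ill-typed.

type mismatch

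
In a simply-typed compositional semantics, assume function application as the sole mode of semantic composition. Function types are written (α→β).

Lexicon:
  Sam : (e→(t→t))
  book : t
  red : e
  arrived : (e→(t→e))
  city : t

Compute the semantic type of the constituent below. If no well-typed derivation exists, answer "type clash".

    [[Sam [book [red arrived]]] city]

At [red arrived], arrived : (e→(t→e)) takes red : e, giving (t→e).
At [book [red arrived]], [red arrived] : (t→e) takes book : t, giving e.
At [Sam [book [red arrived]]], Sam : (e→(t→t)) takes [book [red arrived]] : e, giving (t→t).
At [[Sam [book [red arrived]]] city], [Sam [book [red arrived]]] : (t→t) takes city : t, giving t.

t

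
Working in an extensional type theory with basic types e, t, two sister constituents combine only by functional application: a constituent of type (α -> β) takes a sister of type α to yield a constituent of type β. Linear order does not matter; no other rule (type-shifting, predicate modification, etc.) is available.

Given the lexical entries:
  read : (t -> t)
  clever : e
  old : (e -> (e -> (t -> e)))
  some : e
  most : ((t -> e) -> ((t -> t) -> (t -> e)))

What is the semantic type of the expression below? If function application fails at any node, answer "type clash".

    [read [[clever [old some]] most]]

[old some]: old is (e -> (e -> (t -> e))), some is e; result (e -> (t -> e)).
[clever [old some]]: [old some] is (e -> (t -> e)), clever is e; result (t -> e).
[[clever [old some]] most]: most is ((t -> e) -> ((t -> t) -> (t -> e))), [clever [old some]] is (t -> e); result ((t -> t) -> (t -> e)).
[read [[clever [old some]] most]]: [[clever [old some]] most] is ((t -> t) -> (t -> e)), read is (t -> t); result (t -> e).

(t -> e)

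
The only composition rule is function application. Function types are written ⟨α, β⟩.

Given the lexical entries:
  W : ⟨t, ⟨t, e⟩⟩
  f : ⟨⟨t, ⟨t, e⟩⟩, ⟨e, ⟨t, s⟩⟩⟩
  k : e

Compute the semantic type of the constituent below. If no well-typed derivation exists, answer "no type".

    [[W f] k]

[W f]: functor f : ⟨⟨t, ⟨t, e⟩⟩, ⟨e, ⟨t, s⟩⟩⟩, argument W : ⟨t, ⟨t, e⟩⟩; result ⟨e, ⟨t, s⟩⟩.
[[W f] k]: functor [W f] : ⟨e, ⟨t, s⟩⟩, argument k : e; result ⟨t, s⟩.

⟨t, s⟩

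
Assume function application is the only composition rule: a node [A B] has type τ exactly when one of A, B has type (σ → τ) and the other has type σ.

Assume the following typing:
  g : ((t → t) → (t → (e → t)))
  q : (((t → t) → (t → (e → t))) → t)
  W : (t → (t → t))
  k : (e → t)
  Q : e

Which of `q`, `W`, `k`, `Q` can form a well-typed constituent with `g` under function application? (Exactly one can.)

q — combines: q : (((t → t) → (t → (e → t))) → t) takes g : ((t → t) → (t → (e → t))) as argument, giving t.
W : (t → (t → t)) — neither side's domain matches the other.
k : (e → t) — neither side's domain matches the other.
Q : e — neither side's domain matches the other.

q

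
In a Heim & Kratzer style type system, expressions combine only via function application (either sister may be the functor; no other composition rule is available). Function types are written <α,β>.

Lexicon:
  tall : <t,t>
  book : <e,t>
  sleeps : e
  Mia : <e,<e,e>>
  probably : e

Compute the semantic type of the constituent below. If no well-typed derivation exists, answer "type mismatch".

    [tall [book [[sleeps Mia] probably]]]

t

At [sleeps Mia], Mia : <e,<e,e>> takes sleeps : e, giving <e,e>.
At [[sleeps Mia] probably], [sleeps Mia] : <e,e> takes probably : e, giving e.
At [book [[sleeps Mia] probably]], book : <e,t> takes [[sleeps Mia] probably] : e, giving t.
At [tall [book [[sleeps Mia] probably]]], tall : <t,t> takes [book [[sleeps Mia] probably]] : t, giving t.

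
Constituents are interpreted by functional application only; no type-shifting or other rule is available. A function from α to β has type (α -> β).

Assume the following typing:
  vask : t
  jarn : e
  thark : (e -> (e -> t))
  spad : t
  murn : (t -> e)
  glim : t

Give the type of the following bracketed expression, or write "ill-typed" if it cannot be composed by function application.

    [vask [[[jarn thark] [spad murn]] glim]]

[jarn thark]: thark is (e -> (e -> t)), jarn is e; result (e -> t).
[spad murn]: murn is (t -> e), spad is t; result e.
[[jarn thark] [spad murn]]: [jarn thark] is (e -> t), [spad murn] is e; result t.
At [[[jarn thark] [spad murn]] glim]: neither t nor t can take the other as argument; the node is ill-typed.

ill-typed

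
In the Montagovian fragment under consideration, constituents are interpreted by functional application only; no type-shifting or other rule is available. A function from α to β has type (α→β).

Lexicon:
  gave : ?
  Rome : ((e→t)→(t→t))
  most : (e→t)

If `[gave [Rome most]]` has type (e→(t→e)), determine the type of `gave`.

((t→t)→(e→(t→e)))

At [gave [Rome most]] (required: (e→(t→e))): [Rome most] is (t→t), which is not a function with range (e→(t→e)); hence gave is the functor — type ((t→t)→(e→(t→e))).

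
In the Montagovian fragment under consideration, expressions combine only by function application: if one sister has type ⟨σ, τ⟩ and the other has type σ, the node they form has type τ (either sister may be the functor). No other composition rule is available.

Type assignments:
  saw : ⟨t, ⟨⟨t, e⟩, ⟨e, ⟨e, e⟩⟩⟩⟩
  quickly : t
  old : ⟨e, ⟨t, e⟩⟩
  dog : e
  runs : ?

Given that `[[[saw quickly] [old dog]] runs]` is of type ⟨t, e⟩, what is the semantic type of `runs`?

At [[[saw quickly] [old dog]] runs] (required: ⟨t, e⟩): [[saw quickly] [old dog]] is ⟨e, ⟨e, e⟩⟩, which is not a function with range ⟨t, e⟩; hence runs is the functor — type ⟨⟨e, ⟨e, e⟩⟩, ⟨t, e⟩⟩.

⟨⟨e, ⟨e, e⟩⟩, ⟨t, e⟩⟩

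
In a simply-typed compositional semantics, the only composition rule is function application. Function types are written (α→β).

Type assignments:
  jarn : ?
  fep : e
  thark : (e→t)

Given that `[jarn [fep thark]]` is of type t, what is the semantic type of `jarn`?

(t→t)

[jarn [fep thark]] is required to be t. [fep thark] : t cannot yield t as functor, so jarn : (t→t).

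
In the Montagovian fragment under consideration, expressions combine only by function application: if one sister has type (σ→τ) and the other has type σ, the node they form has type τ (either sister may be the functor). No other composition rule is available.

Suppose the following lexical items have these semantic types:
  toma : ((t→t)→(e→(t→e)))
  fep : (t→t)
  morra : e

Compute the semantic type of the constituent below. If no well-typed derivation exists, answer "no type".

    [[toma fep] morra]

[toma fep]: ((t→t)→(e→(t→e))) applied to (t→t) yields (e→(t→e)).
[[toma fep] morra]: (e→(t→e)) applied to e yields (t→e).

(t→e)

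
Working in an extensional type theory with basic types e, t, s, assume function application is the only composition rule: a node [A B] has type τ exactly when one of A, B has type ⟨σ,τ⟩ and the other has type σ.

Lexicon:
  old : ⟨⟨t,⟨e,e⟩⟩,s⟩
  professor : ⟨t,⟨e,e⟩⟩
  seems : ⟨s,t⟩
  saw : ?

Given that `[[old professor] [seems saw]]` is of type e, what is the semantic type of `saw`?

At [[old professor] [seems saw]] (required: e): [old professor] is s, which is not a function with range e; hence [seems saw] is the functor — type ⟨s,e⟩.
At [seems saw] (required: ⟨s,e⟩): seems is ⟨s,t⟩, which is not a function with range ⟨s,e⟩; hence saw is the functor — type ⟨⟨s,t⟩,⟨s,e⟩⟩.

⟨⟨s,t⟩,⟨s,e⟩⟩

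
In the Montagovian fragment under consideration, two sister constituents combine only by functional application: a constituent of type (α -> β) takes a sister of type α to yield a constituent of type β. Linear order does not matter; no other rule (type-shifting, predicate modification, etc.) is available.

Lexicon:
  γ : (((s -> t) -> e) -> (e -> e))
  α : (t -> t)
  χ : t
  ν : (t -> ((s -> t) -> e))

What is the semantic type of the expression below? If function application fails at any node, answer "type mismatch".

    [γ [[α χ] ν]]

[α χ]: α is (t -> t), χ is t; result t.
[[α χ] ν]: ν is (t -> ((s -> t) -> e)), [α χ] is t; result ((s -> t) -> e).
[γ [[α χ] ν]]: γ is (((s -> t) -> e) -> (e -> e)), [[α χ] ν] is ((s -> t) -> e); result (e -> e).

(e -> e)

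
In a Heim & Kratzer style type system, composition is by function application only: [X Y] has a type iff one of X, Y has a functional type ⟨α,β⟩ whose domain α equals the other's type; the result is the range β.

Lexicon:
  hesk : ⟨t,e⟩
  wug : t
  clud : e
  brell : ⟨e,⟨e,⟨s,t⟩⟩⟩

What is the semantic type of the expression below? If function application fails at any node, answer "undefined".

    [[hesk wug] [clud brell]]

⟨s,t⟩

[hesk wug]: functor hesk : ⟨t,e⟩, argument wug : t; result e.
[clud brell]: functor brell : ⟨e,⟨e,⟨s,t⟩⟩⟩, argument clud : e; result ⟨e,⟨s,t⟩⟩.
[[hesk wug] [clud brell]]: functor [clud brell] : ⟨e,⟨s,t⟩⟩, argument [hesk wug] : e; result ⟨s,t⟩.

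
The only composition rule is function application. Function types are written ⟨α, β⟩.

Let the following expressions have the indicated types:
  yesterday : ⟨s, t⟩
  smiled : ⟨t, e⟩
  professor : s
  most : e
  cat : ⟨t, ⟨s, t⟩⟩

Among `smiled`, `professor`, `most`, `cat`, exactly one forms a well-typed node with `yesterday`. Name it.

smiled : ⟨t, e⟩ — does not combine with yesterday.
professor — combines: yesterday : ⟨s, t⟩ takes professor : s as argument, giving t.
most : e — does not combine with yesterday.
cat : ⟨t, ⟨s, t⟩⟩ — does not combine with yesterday.

professor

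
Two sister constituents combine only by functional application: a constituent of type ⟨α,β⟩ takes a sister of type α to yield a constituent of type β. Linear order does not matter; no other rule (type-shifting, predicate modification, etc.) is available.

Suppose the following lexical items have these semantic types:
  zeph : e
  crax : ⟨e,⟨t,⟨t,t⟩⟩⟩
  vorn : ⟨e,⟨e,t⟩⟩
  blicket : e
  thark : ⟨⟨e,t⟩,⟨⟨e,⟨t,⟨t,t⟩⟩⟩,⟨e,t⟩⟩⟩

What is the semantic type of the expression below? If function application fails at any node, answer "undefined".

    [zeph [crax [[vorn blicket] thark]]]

At [vorn blicket], vorn : ⟨e,⟨e,t⟩⟩ takes blicket : e, giving ⟨e,t⟩.
At [[vorn blicket] thark], thark : ⟨⟨e,t⟩,⟨⟨e,⟨t,⟨t,t⟩⟩⟩,⟨e,t⟩⟩⟩ takes [vorn blicket] : ⟨e,t⟩, giving ⟨⟨e,⟨t,⟨t,t⟩⟩⟩,⟨e,t⟩⟩.
At [crax [[vorn blicket] thark]], [[vorn blicket] thark] : ⟨⟨e,⟨t,⟨t,t⟩⟩⟩,⟨e,t⟩⟩ takes crax : ⟨e,⟨t,⟨t,t⟩⟩⟩, giving ⟨e,t⟩.
At [zeph [crax [[vorn blicket] thark]]], [crax [[vorn blicket] thark]] : ⟨e,t⟩ takes zeph : e, giving t.

t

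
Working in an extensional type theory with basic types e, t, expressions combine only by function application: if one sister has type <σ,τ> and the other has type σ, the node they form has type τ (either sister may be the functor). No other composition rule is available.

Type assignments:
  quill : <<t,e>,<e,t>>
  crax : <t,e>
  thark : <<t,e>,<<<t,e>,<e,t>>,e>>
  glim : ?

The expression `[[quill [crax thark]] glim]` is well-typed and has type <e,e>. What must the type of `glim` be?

<e,<e,e>>

[[quill [crax thark]] glim] is required to be <e,e>. [quill [crax thark]] : e cannot yield <e,e> as functor, so glim : <e,<e,e>>.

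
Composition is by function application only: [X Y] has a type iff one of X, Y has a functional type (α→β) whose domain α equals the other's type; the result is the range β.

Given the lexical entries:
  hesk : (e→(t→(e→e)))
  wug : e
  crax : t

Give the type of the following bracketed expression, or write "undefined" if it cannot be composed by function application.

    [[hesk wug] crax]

(e→e)

[hesk wug]: hesk is (e→(t→(e→e))), wug is e; result (t→(e→e)).
[[hesk wug] crax]: [hesk wug] is (t→(e→e)), crax is t; result (e→e).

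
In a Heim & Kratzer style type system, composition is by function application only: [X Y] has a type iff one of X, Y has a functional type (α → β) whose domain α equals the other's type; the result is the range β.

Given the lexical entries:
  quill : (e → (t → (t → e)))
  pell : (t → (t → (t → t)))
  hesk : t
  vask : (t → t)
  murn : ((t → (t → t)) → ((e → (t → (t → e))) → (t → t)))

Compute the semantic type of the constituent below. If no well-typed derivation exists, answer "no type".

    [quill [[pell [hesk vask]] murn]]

(t → t)

[hesk vask]: (t → t) applied to t yields t.
[pell [hesk vask]]: (t → (t → (t → t))) applied to t yields (t → (t → t)).
[[pell [hesk vask]] murn]: ((t → (t → t)) → ((e → (t → (t → e))) → (t → t))) applied to (t → (t → t)) yields ((e → (t → (t → e))) → (t → t)).
[quill [[pell [hesk vask]] murn]]: ((e → (t → (t → e))) → (t → t)) applied to (e → (t → (t → e))) yields (t → t).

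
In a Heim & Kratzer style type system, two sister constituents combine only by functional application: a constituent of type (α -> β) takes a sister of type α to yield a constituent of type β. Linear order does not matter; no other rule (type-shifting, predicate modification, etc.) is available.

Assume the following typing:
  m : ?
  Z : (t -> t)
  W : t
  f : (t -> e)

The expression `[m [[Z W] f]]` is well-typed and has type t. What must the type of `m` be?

(e -> t)

At [m [[Z W] f]] (required: t): [[Z W] f] is e, which is not a function with range t; hence m is the functor — type (e -> t).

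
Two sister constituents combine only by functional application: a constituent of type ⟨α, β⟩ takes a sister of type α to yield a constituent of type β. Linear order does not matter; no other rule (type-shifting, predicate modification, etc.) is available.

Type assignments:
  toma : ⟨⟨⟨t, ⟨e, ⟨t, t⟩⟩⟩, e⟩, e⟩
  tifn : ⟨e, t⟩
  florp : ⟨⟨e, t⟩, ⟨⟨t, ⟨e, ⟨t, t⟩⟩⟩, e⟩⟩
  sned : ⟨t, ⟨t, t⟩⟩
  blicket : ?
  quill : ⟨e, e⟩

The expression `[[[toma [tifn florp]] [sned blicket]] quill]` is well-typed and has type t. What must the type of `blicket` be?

⟨⟨t, ⟨t, t⟩⟩, ⟨e, ⟨⟨e, e⟩, t⟩⟩⟩

For [[[toma [tifn florp]] [sned blicket]] quill] to have type t with quill of type ⟨e, e⟩, [[toma [tifn florp]] [sned blicket]] must be the function: [[toma [tifn florp]] [sned blicket]] : ⟨⟨e, e⟩, t⟩.
For [[toma [tifn florp]] [sned blicket]] to have type ⟨⟨e, e⟩, t⟩ with [toma [tifn florp]] of type e, [sned blicket] must be the function: [sned blicket] : ⟨e, ⟨⟨e, e⟩, t⟩⟩.
For [sned blicket] to have type ⟨e, ⟨⟨e, e⟩, t⟩⟩ with sned of type ⟨t, ⟨t, t⟩⟩, blicket must be the function: blicket : ⟨⟨t, ⟨t, t⟩⟩, ⟨e, ⟨⟨e, e⟩, t⟩⟩⟩.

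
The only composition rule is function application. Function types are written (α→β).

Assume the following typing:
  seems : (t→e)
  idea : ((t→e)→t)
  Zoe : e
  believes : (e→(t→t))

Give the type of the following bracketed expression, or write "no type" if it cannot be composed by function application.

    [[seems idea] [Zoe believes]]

t

[seems idea]: idea is ((t→e)→t), seems is (t→e); result t.
[Zoe believes]: believes is (e→(t→t)), Zoe is e; result (t→t).
[[seems idea] [Zoe believes]]: [Zoe believes] is (t→t), [seems idea] is t; result t.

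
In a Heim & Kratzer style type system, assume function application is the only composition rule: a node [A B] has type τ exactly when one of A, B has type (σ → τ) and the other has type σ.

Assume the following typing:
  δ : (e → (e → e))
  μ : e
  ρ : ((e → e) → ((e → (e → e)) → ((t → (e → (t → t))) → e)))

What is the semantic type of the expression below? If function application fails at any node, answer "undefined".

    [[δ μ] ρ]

((e → (e → e)) → ((t → (e → (t → t))) → e))

[δ μ] — δ of type (e → (e → e)) combines with μ of type e: type (e → e).
[[δ μ] ρ] — ρ of type ((e → e) → ((e → (e → e)) → ((t → (e → (t → t))) → e))) combines with [δ μ] of type (e → e): type ((e → (e → e)) → ((t → (e → (t → t))) → e)).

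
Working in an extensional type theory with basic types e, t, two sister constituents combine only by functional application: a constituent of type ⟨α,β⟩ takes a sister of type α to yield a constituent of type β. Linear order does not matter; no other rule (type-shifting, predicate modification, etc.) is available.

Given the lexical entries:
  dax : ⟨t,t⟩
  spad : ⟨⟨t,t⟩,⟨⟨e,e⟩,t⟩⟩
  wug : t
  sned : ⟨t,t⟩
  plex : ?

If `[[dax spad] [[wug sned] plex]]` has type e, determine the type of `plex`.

⟨t,⟨⟨⟨e,e⟩,t⟩,e⟩⟩

At [[dax spad] [[wug sned] plex]] (required: e): [dax spad] is ⟨⟨e,e⟩,t⟩, which is not a function with range e; hence [[wug sned] plex] is the functor — type ⟨⟨⟨e,e⟩,t⟩,e⟩.
At [[wug sned] plex] (required: ⟨⟨⟨e,e⟩,t⟩,e⟩): [wug sned] is t, which is not a function with range ⟨⟨⟨e,e⟩,t⟩,e⟩; hence plex is the functor — type ⟨t,⟨⟨⟨e,e⟩,t⟩,e⟩⟩.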